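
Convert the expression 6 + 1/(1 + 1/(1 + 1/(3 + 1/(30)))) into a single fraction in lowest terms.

Start with 30.
3 + 1/(30/1) = 3 + 1/30 = 91/30
1 + 1/(91/30) = 1 + 30/91 = 121/91
1 + 1/(121/91) = 1 + 91/121 = 212/121
6 + 1/(212/121) = 6 + 121/212 = 1393/212

1393/212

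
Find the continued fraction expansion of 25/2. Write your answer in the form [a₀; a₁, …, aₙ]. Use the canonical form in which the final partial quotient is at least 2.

Run the Euclidean algorithm, recording each quotient:
25 ÷ 2 → quotient 12, remainder 1
2 ÷ 1 → quotient 2, remainder 0

[12; 2]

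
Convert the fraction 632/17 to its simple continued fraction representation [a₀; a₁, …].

[37; 5, 1, 2]

632 = 37·17 + 3, so a_0 = 37
17 = 5·3 + 2, so a_1 = 5
3 = 1·2 + 1, so a_2 = 1
2 = 2·1 + 0, so a_3 = 2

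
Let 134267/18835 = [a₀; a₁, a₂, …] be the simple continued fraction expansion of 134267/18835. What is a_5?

⌊134267/18835⌋ = 7, remainder 2422
⌊18835/2422⌋ = 7, remainder 1881
⌊2422/1881⌋ = 1, remainder 541
⌊1881/541⌋ = 3, remainder 258
⌊541/258⌋ = 2, remainder 25
⌊258/25⌋ = 10, remainder 8

10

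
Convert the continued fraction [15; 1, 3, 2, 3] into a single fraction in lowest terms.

Start with 3.
2 + 1/(3/1) = 2 + 1/3 = 7/3
3 + 1/(7/3) = 3 + 3/7 = 24/7
1 + 1/(24/7) = 1 + 7/24 = 31/24
15 + 1/(31/24) = 15 + 24/31 = 489/31

489/31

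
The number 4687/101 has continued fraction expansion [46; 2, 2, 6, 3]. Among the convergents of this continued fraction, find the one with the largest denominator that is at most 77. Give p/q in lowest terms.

a_0 = 46: 46/1  (≤ bound)
a_1 = 2: 93/2  (≤ bound)
a_2 = 2: 232/5  (≤ bound)
a_3 = 6: 1485/32  (≤ bound)
a_4 = 3: 4687/101  (> 77, stop)

1485/32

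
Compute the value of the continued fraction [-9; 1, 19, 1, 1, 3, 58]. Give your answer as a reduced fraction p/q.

-67552/8393

Compute successive convergents:
a_0 = -9: -9/1
a_1 = 1: -8/1
a_2 = 19: -161/20
a_3 = 1: -169/21
a_4 = 1: -330/41
a_5 = 3: -1159/144
a_6 = 58: -67552/8393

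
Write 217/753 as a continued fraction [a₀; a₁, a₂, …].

[0; 3, 2, 7, 1, 5, 2]

⌊217/753⌋ = 0, remainder 217
⌊753/217⌋ = 3, remainder 102
⌊217/102⌋ = 2, remainder 13
⌊102/13⌋ = 7, remainder 11
⌊13/11⌋ = 1, remainder 2
⌊11/2⌋ = 5, remainder 1
⌊2/1⌋ = 2, remainder 0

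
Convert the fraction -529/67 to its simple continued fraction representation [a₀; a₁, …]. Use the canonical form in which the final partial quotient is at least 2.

-529 = -8·67 + 7, so a_0 = -8
67 = 9·7 + 4, so a_1 = 9
7 = 1·4 + 3, so a_2 = 1
4 = 1·3 + 1, so a_3 = 1
3 = 3·1 + 0, so a_4 = 3

[-8; 9, 1, 1, 3]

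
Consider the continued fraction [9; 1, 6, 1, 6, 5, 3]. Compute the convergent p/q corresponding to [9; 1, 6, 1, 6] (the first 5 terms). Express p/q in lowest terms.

Use the convergent recurrence hₖ = aₖ·hₖ₋₁ + hₖ₋₂ (and likewise for the denominators kₖ):
a_0 = 9: 9/1
a_1 = 1: 10/1
a_2 = 6: 69/7
a_3 = 1: 79/8
a_4 = 6: 543/55

543/55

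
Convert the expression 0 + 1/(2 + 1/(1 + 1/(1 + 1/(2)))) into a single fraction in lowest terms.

Work from the innermost term outward:
Start with 2.
1 + 1/(2/1) = 1 + 1/2 = 3/2
1 + 1/(3/2) = 1 + 2/3 = 5/3
2 + 1/(5/3) = 2 + 3/5 = 13/5
0 + 1/(13/5) = 0 + 5/13 = 5/13

5/13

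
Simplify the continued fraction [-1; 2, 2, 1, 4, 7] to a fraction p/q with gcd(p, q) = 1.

Collapse the nested fraction from the inside out:
Start with 7.
4 + 1/(7/1) = 4 + 1/7 = 29/7
1 + 1/(29/7) = 1 + 7/29 = 36/29
2 + 1/(36/29) = 2 + 29/36 = 101/36
2 + 1/(101/36) = 2 + 36/101 = 238/101
-1 + 1/(238/101) = -1 + 101/238 = -137/238

-137/238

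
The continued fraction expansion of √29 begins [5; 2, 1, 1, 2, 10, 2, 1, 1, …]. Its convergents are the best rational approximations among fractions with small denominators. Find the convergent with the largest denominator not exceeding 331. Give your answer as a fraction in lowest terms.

1524/283

a_0 = 5: 5/1  (≤ bound)
a_1 = 2: 11/2  (≤ bound)
a_2 = 1: 16/3  (≤ bound)
a_3 = 1: 27/5  (≤ bound)
a_4 = 2: 70/13  (≤ bound)
a_5 = 10: 727/135  (≤ bound)
a_6 = 2: 1524/283  (≤ bound)
a_7 = 1: 2251/418  (> 331, stop)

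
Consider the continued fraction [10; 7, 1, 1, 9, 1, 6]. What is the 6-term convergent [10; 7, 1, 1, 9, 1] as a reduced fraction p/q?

1601/158

Start with 1.
9 + 1/(1/1) = 9 + 1/1 = 10/1
1 + 1/(10/1) = 1 + 1/10 = 11/10
1 + 1/(11/10) = 1 + 10/11 = 21/11
7 + 1/(21/11) = 7 + 11/21 = 158/21
10 + 1/(158/21) = 10 + 21/158 = 1601/158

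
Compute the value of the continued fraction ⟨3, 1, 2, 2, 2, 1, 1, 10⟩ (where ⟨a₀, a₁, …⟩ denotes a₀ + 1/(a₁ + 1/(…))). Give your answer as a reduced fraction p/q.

1609/434

Use the convergent recurrence hₖ = aₖ·hₖ₋₁ + hₖ₋₂ (and likewise for the denominators kₖ):
a_0 = 3: 3/1
a_1 = 1: 4/1
a_2 = 2: 11/3
a_3 = 2: 26/7
a_4 = 2: 63/17
a_5 = 1: 89/24
a_6 = 1: 152/41
a_7 = 10: 1609/434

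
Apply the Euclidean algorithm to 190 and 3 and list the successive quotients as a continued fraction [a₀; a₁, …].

[63; 3]

190 ÷ 3 → quotient 63, remainder 1
3 ÷ 1 → quotient 3, remainder 0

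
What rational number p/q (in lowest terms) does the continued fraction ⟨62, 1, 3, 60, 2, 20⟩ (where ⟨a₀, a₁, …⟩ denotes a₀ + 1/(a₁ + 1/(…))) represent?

625063/9961

Start with 20.
2 + 1/(20/1) = 2 + 1/20 = 41/20
60 + 1/(41/20) = 60 + 20/41 = 2480/41
3 + 1/(2480/41) = 3 + 41/2480 = 7481/2480
1 + 1/(7481/2480) = 1 + 2480/7481 = 9961/7481
62 + 1/(9961/7481) = 62 + 7481/9961 = 625063/9961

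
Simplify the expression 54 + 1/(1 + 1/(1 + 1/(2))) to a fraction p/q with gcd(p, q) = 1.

a_0 = 54: 54/1
a_1 = 1: 55/1
a_2 = 1: 109/2
a_3 = 2: 273/5

273/5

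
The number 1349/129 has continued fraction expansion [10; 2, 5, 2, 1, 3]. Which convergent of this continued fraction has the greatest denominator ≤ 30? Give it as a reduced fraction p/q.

List convergents until the denominator exceeds the bound:
a_0 = 10: 10/1  (≤ bound)
a_1 = 2: 21/2  (≤ bound)
a_2 = 5: 115/11  (≤ bound)
a_3 = 2: 251/24  (≤ bound)
a_4 = 1: 366/35  (> 30, stop)

251/24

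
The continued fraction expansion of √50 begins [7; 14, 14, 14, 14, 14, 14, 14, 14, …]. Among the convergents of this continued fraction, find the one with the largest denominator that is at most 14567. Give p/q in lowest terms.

List convergents until the denominator exceeds the bound:
a_0 = 7: 7/1  (≤ bound)
a_1 = 14: 99/14  (≤ bound)
a_2 = 14: 1393/197  (≤ bound)
a_3 = 14: 19601/2772  (≤ bound)
a_4 = 14: 275807/39005  (> 14567, stop)

19601/2772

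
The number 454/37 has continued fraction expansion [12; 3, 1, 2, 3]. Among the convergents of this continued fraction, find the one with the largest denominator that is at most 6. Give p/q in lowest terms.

a_0 = 12: 12/1  (≤ bound)
a_1 = 3: 37/3  (≤ bound)
a_2 = 1: 49/4  (≤ bound)
a_3 = 2: 135/11  (> 6, stop)

49/4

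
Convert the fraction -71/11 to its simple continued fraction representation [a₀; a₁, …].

-71 = -7·11 + 6, so a_0 = -7
11 = 1·6 + 5, so a_1 = 1
6 = 1·5 + 1, so a_2 = 1
5 = 5·1 + 0, so a_3 = 5

[-7; 1, 1, 5]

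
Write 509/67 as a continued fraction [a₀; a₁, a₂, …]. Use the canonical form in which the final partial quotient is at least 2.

Apply division with remainder until the remainder is 0:
509 ÷ 67 → quotient 7, remainder 40
67 ÷ 40 → quotient 1, remainder 27
40 ÷ 27 → quotient 1, remainder 13
27 ÷ 13 → quotient 2, remainder 1
13 ÷ 1 → quotient 13, remainder 0

[7; 1, 1, 2, 13]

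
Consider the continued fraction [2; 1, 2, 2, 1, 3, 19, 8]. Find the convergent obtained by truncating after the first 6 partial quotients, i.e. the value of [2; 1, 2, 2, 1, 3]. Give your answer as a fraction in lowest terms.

Compute successive convergents:
a_0 = 2: 2/1
a_1 = 1: 3/1
a_2 = 2: 8/3
a_3 = 2: 19/7
a_4 = 1: 27/10
a_5 = 3: 100/37

100/37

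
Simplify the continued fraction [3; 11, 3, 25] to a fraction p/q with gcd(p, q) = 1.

Work from the innermost term outward:
Start with 25.
3 + 1/(25/1) = 3 + 1/25 = 76/25
11 + 1/(76/25) = 11 + 25/76 = 861/76
3 + 1/(861/76) = 3 + 76/861 = 2659/861

2659/861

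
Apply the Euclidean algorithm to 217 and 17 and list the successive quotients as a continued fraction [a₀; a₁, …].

[12; 1, 3, 4]

217 = 12·17 + 13, so a_0 = 12
17 = 1·13 + 4, so a_1 = 1
13 = 3·4 + 1, so a_2 = 3
4 = 4·1 + 0, so a_3 = 4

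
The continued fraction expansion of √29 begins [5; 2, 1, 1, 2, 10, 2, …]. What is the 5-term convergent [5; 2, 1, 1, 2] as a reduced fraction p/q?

70/13

Start with 2.
1 + 1/(2/1) = 1 + 1/2 = 3/2
1 + 1/(3/2) = 1 + 2/3 = 5/3
2 + 1/(5/3) = 2 + 3/5 = 13/5
5 + 1/(13/5) = 5 + 5/13 = 70/13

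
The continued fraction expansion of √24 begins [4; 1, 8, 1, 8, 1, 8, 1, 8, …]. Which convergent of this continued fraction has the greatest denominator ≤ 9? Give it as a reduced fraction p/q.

44/9

a_0 = 4: 4/1  (≤ bound)
a_1 = 1: 5/1  (≤ bound)
a_2 = 8: 44/9  (≤ bound)
a_3 = 1: 49/10  (> 9, stop)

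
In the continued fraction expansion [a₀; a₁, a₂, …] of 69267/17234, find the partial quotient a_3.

22

69267 ÷ 17234 → quotient 4, remainder 331
17234 ÷ 331 → quotient 52, remainder 22
331 ÷ 22 → quotient 15, remainder 1
22 ÷ 1 → quotient 22, remainder 0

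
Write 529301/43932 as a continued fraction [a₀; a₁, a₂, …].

[12; 20, 1, 3, 30, 1, 7, 2]

Repeatedly divide and take the remainder:
529301 ÷ 43932 → quotient 12, remainder 2117
43932 ÷ 2117 → quotient 20, remainder 1592
2117 ÷ 1592 → quotient 1, remainder 525
1592 ÷ 525 → quotient 3, remainder 17
525 ÷ 17 → quotient 30, remainder 15
17 ÷ 15 → quotient 1, remainder 2
15 ÷ 2 → quotient 7, remainder 1
2 ÷ 1 → quotient 2, remainder 0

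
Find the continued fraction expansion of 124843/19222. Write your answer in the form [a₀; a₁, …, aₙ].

Apply division with remainder until the remainder is 0:
⌊124843/19222⌋ = 6, remainder 9511
⌊19222/9511⌋ = 2, remainder 200
⌊9511/200⌋ = 47, remainder 111
⌊200/111⌋ = 1, remainder 89
⌊111/89⌋ = 1, remainder 22
⌊89/22⌋ = 4, remainder 1
⌊22/1⌋ = 22, remainder 0

[6; 2, 47, 1, 1, 4, 22]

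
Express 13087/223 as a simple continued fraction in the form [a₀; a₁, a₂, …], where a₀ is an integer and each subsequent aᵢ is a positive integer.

⌊13087/223⌋ = 58, remainder 153
⌊223/153⌋ = 1, remainder 70
⌊153/70⌋ = 2, remainder 13
⌊70/13⌋ = 5, remainder 5
⌊13/5⌋ = 2, remainder 3
⌊5/3⌋ = 1, remainder 2
⌊3/2⌋ = 1, remainder 1
⌊2/1⌋ = 2, remainder 0

[58; 1, 2, 5, 2, 1, 1, 2]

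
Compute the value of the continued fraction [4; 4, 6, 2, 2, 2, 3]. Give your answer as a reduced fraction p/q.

Start with 3.
2 + 1/(3/1) = 2 + 1/3 = 7/3
2 + 1/(7/3) = 2 + 3/7 = 17/7
2 + 1/(17/7) = 2 + 7/17 = 41/17
6 + 1/(41/17) = 6 + 17/41 = 263/41
4 + 1/(263/41) = 4 + 41/263 = 1093/263
4 + 1/(1093/263) = 4 + 263/1093 = 4635/1093

4635/1093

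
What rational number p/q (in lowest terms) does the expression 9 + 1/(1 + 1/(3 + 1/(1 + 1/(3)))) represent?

186/19

Compute successive convergents:
a_0 = 9: 9/1
a_1 = 1: 10/1
a_2 = 3: 39/4
a_3 = 1: 49/5
a_4 = 3: 186/19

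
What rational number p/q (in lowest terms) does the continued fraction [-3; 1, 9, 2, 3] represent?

-153/73

Work from the innermost term outward:
Start with 3.
2 + 1/(3/1) = 2 + 1/3 = 7/3
9 + 1/(7/3) = 9 + 3/7 = 66/7
1 + 1/(66/7) = 1 + 7/66 = 73/66
-3 + 1/(73/66) = -3 + 66/73 = -153/73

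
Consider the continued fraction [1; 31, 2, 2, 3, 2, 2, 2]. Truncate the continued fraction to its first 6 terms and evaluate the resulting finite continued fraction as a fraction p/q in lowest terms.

1264/1225

Work from the innermost term outward:
Start with 2.
3 + 1/(2/1) = 3 + 1/2 = 7/2
2 + 1/(7/2) = 2 + 2/7 = 16/7
2 + 1/(16/7) = 2 + 7/16 = 39/16
31 + 1/(39/16) = 31 + 16/39 = 1225/39
1 + 1/(1225/39) = 1 + 39/1225 = 1264/1225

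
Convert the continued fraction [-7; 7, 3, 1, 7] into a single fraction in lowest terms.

-1544/225

Use the convergent recurrence hₖ = aₖ·hₖ₋₁ + hₖ₋₂ (and likewise for the denominators kₖ):
a_0 = -7: -7/1
a_1 = 7: -48/7
a_2 = 3: -151/22
a_3 = 1: -199/29
a_4 = 7: -1544/225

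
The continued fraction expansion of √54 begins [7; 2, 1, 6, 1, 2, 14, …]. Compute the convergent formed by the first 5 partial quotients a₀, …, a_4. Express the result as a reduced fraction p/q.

Build up convergents one term at a time:
a_0 = 7: 7/1
a_1 = 2: 15/2
a_2 = 1: 22/3
a_3 = 6: 147/20
a_4 = 1: 169/23

169/23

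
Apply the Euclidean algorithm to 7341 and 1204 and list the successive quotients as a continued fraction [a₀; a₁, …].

[6; 10, 3, 2, 3, 1, 3]

Run the Euclidean algorithm, recording each quotient:
7341 ÷ 1204 → quotient 6, remainder 117
1204 ÷ 117 → quotient 10, remainder 34
117 ÷ 34 → quotient 3, remainder 15
34 ÷ 15 → quotient 2, remainder 4
15 ÷ 4 → quotient 3, remainder 3
4 ÷ 3 → quotient 1, remainder 1
3 ÷ 1 → quotient 3, remainder 0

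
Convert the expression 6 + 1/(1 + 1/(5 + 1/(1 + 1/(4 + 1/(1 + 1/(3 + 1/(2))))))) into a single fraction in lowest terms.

a_0 = 6: 6/1
a_1 = 1: 7/1
a_2 = 5: 41/6
a_3 = 1: 48/7
a_4 = 4: 233/34
a_5 = 1: 281/41
a_6 = 3: 1076/157
a_7 = 2: 2433/355

2433/355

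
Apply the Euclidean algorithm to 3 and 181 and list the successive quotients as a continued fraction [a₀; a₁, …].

[0; 60, 3]

3 ÷ 181 → quotient 0, remainder 3
181 ÷ 3 → quotient 60, remainder 1
3 ÷ 1 → quotient 3, remainder 0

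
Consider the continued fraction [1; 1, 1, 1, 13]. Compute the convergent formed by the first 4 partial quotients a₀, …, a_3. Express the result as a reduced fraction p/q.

Start with 1.
1 + 1/(1/1) = 1 + 1/1 = 2/1
1 + 1/(2/1) = 1 + 1/2 = 3/2
1 + 1/(3/2) = 1 + 2/3 = 5/3

5/3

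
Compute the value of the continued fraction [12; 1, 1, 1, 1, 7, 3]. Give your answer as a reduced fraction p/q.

Build up convergents one term at a time:
a_0 = 12: 12/1
a_1 = 1: 13/1
a_2 = 1: 25/2
a_3 = 1: 38/3
a_4 = 1: 63/5
a_5 = 7: 479/38
a_6 = 3: 1500/119

1500/119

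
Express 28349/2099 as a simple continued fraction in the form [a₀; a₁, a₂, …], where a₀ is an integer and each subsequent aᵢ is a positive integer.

[13; 1, 1, 41, 2, 12]

⌊28349/2099⌋ = 13, remainder 1062
⌊2099/1062⌋ = 1, remainder 1037
⌊1062/1037⌋ = 1, remainder 25
⌊1037/25⌋ = 41, remainder 12
⌊25/12⌋ = 2, remainder 1
⌊12/1⌋ = 12, remainder 0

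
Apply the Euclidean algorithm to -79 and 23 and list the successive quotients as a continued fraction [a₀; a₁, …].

[-4; 1, 1, 3, 3]

Repeatedly divide and take the remainder:
-79 ÷ 23 → quotient -4, remainder 13
23 ÷ 13 → quotient 1, remainder 10
13 ÷ 10 → quotient 1, remainder 3
10 ÷ 3 → quotient 3, remainder 1
3 ÷ 1 → quotient 3, remainder 0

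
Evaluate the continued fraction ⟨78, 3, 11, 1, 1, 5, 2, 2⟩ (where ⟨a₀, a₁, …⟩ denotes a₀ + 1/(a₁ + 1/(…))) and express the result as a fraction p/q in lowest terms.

Use the convergent recurrence hₖ = aₖ·hₖ₋₁ + hₖ₋₂ (and likewise for the denominators kₖ):
a_0 = 78: 78/1
a_1 = 3: 235/3
a_2 = 11: 2663/34
a_3 = 1: 2898/37
a_4 = 1: 5561/71
a_5 = 5: 30703/392
a_6 = 2: 66967/855
a_7 = 2: 164637/2102

164637/2102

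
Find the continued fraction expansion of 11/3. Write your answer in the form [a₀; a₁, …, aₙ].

Run the Euclidean algorithm, recording each quotient:
11 ÷ 3 → quotient 3, remainder 2
3 ÷ 2 → quotient 1, remainder 1
2 ÷ 1 → quotient 2, remainder 0

[3; 1, 2]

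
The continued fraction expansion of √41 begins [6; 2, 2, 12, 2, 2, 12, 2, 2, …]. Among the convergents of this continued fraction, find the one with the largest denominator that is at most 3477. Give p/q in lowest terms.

2049/320

a_0 = 6: 6/1  (≤ bound)
a_1 = 2: 13/2  (≤ bound)
a_2 = 2: 32/5  (≤ bound)
a_3 = 12: 397/62  (≤ bound)
a_4 = 2: 826/129  (≤ bound)
a_5 = 2: 2049/320  (≤ bound)
a_6 = 12: 25414/3969  (> 3477, stop)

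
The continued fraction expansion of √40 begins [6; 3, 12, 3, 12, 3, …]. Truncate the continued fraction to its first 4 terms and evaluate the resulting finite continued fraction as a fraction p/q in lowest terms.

Start with 3.
12 + 1/(3/1) = 12 + 1/3 = 37/3
3 + 1/(37/3) = 3 + 3/37 = 114/37
6 + 1/(114/37) = 6 + 37/114 = 721/114

721/114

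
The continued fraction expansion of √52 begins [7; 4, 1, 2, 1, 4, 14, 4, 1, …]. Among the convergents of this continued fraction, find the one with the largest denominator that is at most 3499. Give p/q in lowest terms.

9223/1279

a_0 = 7: 7/1  (≤ bound)
a_1 = 4: 29/4  (≤ bound)
a_2 = 1: 36/5  (≤ bound)
a_3 = 2: 101/14  (≤ bound)
a_4 = 1: 137/19  (≤ bound)
a_5 = 4: 649/90  (≤ bound)
a_6 = 14: 9223/1279  (≤ bound)
a_7 = 4: 37541/5206  (> 3499, stop)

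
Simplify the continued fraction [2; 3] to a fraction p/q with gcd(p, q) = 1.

a_0 = 2: 2/1
a_1 = 3: 7/3

7/3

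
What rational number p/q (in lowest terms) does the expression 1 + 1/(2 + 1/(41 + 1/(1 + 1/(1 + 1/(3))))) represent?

Start with 3.
1 + 1/(3/1) = 1 + 1/3 = 4/3
1 + 1/(4/3) = 1 + 3/4 = 7/4
41 + 1/(7/4) = 41 + 4/7 = 291/7
2 + 1/(291/7) = 2 + 7/291 = 589/291
1 + 1/(589/291) = 1 + 291/589 = 880/589

880/589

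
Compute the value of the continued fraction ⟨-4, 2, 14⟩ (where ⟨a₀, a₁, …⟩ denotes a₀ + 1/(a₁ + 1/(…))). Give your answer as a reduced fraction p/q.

-102/29

a_0 = -4: -4/1
a_1 = 2: -7/2
a_2 = 14: -102/29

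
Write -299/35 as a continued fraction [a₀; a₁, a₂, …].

[-9; 2, 5, 3]

-299 = -9·35 + 16, so a_0 = -9
35 = 2·16 + 3, so a_1 = 2
16 = 5·3 + 1, so a_2 = 5
3 = 3·1 + 0, so a_3 = 3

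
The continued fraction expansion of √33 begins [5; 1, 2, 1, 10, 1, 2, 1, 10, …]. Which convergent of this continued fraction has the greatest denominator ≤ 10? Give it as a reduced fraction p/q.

List convergents until the denominator exceeds the bound:
a_0 = 5: 5/1  (≤ bound)
a_1 = 1: 6/1  (≤ bound)
a_2 = 2: 17/3  (≤ bound)
a_3 = 1: 23/4  (≤ bound)
a_4 = 10: 247/43  (> 10, stop)

23/4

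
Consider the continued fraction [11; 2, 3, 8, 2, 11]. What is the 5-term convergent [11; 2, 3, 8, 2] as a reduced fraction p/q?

a_0 = 11: 11/1
a_1 = 2: 23/2
a_2 = 3: 80/7
a_3 = 8: 663/58
a_4 = 2: 1406/123

1406/123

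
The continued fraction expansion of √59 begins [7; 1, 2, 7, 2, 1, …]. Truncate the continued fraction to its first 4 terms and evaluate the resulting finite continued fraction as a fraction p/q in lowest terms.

169/22

Start with 7.
2 + 1/(7/1) = 2 + 1/7 = 15/7
1 + 1/(15/7) = 1 + 7/15 = 22/15
7 + 1/(22/15) = 7 + 15/22 = 169/22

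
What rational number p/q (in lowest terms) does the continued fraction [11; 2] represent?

23/2

Build up convergents one term at a time:
a_0 = 11: 11/1
a_1 = 2: 23/2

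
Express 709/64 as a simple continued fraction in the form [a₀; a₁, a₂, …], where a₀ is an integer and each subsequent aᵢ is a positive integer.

Apply division with remainder until the remainder is 0:
709 ÷ 64 → quotient 11, remainder 5
64 ÷ 5 → quotient 12, remainder 4
5 ÷ 4 → quotient 1, remainder 1
4 ÷ 1 → quotient 4, remainder 0

[11; 12, 1, 4]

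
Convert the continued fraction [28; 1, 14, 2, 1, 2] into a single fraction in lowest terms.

a_0 = 28: 28/1
a_1 = 1: 29/1
a_2 = 14: 434/15
a_3 = 2: 897/31
a_4 = 1: 1331/46
a_5 = 2: 3559/123

3559/123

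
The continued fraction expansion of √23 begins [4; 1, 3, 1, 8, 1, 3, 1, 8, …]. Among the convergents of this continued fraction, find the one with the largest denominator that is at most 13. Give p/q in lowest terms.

24/5

a_0 = 4: 4/1  (≤ bound)
a_1 = 1: 5/1  (≤ bound)
a_2 = 3: 19/4  (≤ bound)
a_3 = 1: 24/5  (≤ bound)
a_4 = 8: 211/44  (> 13, stop)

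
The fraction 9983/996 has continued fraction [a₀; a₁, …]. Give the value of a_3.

Apply division with remainder until the remainder is 0:
9983 = 10·996 + 23, so a_0 = 10
996 = 43·23 + 7, so a_1 = 43
23 = 3·7 + 2, so a_2 = 3
7 = 3·2 + 1, so a_3 = 3

3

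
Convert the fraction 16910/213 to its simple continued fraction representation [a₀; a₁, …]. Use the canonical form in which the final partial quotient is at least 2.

[79; 2, 1, 1, 3, 3, 1, 2]

16910 ÷ 213 → quotient 79, remainder 83
213 ÷ 83 → quotient 2, remainder 47
83 ÷ 47 → quotient 1, remainder 36
47 ÷ 36 → quotient 1, remainder 11
36 ÷ 11 → quotient 3, remainder 3
11 ÷ 3 → quotient 3, remainder 2
3 ÷ 2 → quotient 1, remainder 1
2 ÷ 1 → quotient 2, remainder 0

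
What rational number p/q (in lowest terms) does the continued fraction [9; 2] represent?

19/2

Build up convergents one term at a time:
a_0 = 9: 9/1
a_1 = 2: 19/2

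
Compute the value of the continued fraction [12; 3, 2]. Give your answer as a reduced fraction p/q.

86/7

a_0 = 12: 12/1
a_1 = 3: 37/3
a_2 = 2: 86/7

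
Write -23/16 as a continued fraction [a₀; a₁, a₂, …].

⌊-23/16⌋ = -2, remainder 9
⌊16/9⌋ = 1, remainder 7
⌊9/7⌋ = 1, remainder 2
⌊7/2⌋ = 3, remainder 1
⌊2/1⌋ = 2, remainder 0

[-2; 1, 1, 3, 2]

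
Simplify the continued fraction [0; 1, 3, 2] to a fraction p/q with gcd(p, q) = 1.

7/9

Work from the innermost term outward:
Start with 2.
3 + 1/(2/1) = 3 + 1/2 = 7/2
1 + 1/(7/2) = 1 + 2/7 = 9/7
0 + 1/(9/7) = 0 + 7/9 = 7/9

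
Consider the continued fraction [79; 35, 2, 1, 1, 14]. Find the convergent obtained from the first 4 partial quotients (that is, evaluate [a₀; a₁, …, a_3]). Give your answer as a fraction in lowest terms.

8377/106

Start with 1.
2 + 1/(1/1) = 2 + 1/1 = 3/1
35 + 1/(3/1) = 35 + 1/3 = 106/3
79 + 1/(106/3) = 79 + 3/106 = 8377/106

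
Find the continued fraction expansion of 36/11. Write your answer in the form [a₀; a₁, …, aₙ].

[3; 3, 1, 2]

36 ÷ 11 → quotient 3, remainder 3
11 ÷ 3 → quotient 3, remainder 2
3 ÷ 2 → quotient 1, remainder 1
2 ÷ 1 → quotient 2, remainder 0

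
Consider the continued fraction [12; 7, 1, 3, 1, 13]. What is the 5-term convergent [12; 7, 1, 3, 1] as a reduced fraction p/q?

Use the convergent recurrence hₖ = aₖ·hₖ₋₁ + hₖ₋₂ (and likewise for the denominators kₖ):
a_0 = 12: 12/1
a_1 = 7: 85/7
a_2 = 1: 97/8
a_3 = 3: 376/31
a_4 = 1: 473/39

473/39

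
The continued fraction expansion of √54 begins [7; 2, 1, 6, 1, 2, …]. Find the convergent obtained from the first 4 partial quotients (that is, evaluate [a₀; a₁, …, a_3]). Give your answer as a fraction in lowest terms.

147/20

a_0 = 7: 7/1
a_1 = 2: 15/2
a_2 = 1: 22/3
a_3 = 6: 147/20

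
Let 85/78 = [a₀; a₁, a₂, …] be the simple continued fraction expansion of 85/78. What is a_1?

Run the Euclidean algorithm, recording each quotient:
⌊85/78⌋ = 1, remainder 7
⌊78/7⌋ = 11, remainder 1

11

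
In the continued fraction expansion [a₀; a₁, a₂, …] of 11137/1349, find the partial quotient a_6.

Repeatedly divide and take the remainder:
11137 ÷ 1349 → quotient 8, remainder 345
1349 ÷ 345 → quotient 3, remainder 314
345 ÷ 314 → quotient 1, remainder 31
314 ÷ 31 → quotient 10, remainder 4
31 ÷ 4 → quotient 7, remainder 3
4 ÷ 3 → quotient 1, remainder 1
3 ÷ 1 → quotient 3, remainder 0

3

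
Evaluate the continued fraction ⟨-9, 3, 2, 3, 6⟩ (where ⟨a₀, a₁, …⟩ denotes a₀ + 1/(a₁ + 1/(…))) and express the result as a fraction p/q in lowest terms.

-1315/151

Compute successive convergents:
a_0 = -9: -9/1
a_1 = 3: -26/3
a_2 = 2: -61/7
a_3 = 3: -209/24
a_4 = 6: -1315/151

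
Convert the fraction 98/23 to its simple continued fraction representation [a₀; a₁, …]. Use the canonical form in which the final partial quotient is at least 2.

[4; 3, 1, 5]

98 = 4·23 + 6, so a_0 = 4
23 = 3·6 + 5, so a_1 = 3
6 = 1·5 + 1, so a_2 = 1
5 = 5·1 + 0, so a_3 = 5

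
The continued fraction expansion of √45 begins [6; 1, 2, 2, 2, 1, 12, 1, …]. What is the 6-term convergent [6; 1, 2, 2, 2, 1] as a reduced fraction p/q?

161/24

a_0 = 6: 6/1
a_1 = 1: 7/1
a_2 = 2: 20/3
a_3 = 2: 47/7
a_4 = 2: 114/17
a_5 = 1: 161/24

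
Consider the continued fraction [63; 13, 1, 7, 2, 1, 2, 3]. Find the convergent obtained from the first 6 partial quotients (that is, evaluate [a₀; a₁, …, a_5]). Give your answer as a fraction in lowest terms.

21886/347

a_0 = 63: 63/1
a_1 = 13: 820/13
a_2 = 1: 883/14
a_3 = 7: 7001/111
a_4 = 2: 14885/236
a_5 = 1: 21886/347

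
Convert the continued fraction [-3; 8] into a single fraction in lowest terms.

-23/8

a_0 = -3: -3/1
a_1 = 8: -23/8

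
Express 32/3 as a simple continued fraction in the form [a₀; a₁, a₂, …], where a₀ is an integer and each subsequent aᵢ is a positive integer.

[10; 1, 2]

32 = 10·3 + 2, so a_0 = 10
3 = 1·2 + 1, so a_1 = 1
2 = 2·1 + 0, so a_2 = 2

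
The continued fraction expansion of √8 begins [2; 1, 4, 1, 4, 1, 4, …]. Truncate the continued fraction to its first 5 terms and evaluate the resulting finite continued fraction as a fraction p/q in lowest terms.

82/29

a_0 = 2: 2/1
a_1 = 1: 3/1
a_2 = 4: 14/5
a_3 = 1: 17/6
a_4 = 4: 82/29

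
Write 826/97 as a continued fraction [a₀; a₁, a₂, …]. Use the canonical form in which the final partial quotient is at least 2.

[8; 1, 1, 15, 1, 2]

826 ÷ 97 → quotient 8, remainder 50
97 ÷ 50 → quotient 1, remainder 47
50 ÷ 47 → quotient 1, remainder 3
47 ÷ 3 → quotient 15, remainder 2
3 ÷ 2 → quotient 1, remainder 1
2 ÷ 1 → quotient 2, remainder 0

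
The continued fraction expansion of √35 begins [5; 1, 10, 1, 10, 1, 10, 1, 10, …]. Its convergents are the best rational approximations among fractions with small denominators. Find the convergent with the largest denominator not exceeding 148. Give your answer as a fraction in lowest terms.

846/143

List convergents until the denominator exceeds the bound:
a_0 = 5: 5/1  (≤ bound)
a_1 = 1: 6/1  (≤ bound)
a_2 = 10: 65/11  (≤ bound)
a_3 = 1: 71/12  (≤ bound)
a_4 = 10: 775/131  (≤ bound)
a_5 = 1: 846/143  (≤ bound)
a_6 = 10: 9235/1561  (> 148, stop)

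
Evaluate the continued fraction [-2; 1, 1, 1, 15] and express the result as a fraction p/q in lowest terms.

Start with 15.
1 + 1/(15/1) = 1 + 1/15 = 16/15
1 + 1/(16/15) = 1 + 15/16 = 31/16
1 + 1/(31/16) = 1 + 16/31 = 47/31
-2 + 1/(47/31) = -2 + 31/47 = -63/47

-63/47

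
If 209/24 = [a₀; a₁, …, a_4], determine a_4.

⌊209/24⌋ = 8, remainder 17
⌊24/17⌋ = 1, remainder 7
⌊17/7⌋ = 2, remainder 3
⌊7/3⌋ = 2, remainder 1
⌊3/1⌋ = 3, remainder 0

3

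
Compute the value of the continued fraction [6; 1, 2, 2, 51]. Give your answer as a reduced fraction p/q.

Start with 51.
2 + 1/(51/1) = 2 + 1/51 = 103/51
2 + 1/(103/51) = 2 + 51/103 = 257/103
1 + 1/(257/103) = 1 + 103/257 = 360/257
6 + 1/(360/257) = 6 + 257/360 = 2417/360

2417/360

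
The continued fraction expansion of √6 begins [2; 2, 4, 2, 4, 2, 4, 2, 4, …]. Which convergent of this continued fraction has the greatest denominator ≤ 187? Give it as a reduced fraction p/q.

218/89

a_0 = 2: 2/1  (≤ bound)
a_1 = 2: 5/2  (≤ bound)
a_2 = 4: 22/9  (≤ bound)
a_3 = 2: 49/20  (≤ bound)
a_4 = 4: 218/89  (≤ bound)
a_5 = 2: 485/198  (> 187, stop)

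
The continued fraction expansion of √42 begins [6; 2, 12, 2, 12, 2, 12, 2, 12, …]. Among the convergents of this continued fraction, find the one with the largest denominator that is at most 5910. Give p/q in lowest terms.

a_0 = 6: 6/1  (≤ bound)
a_1 = 2: 13/2  (≤ bound)
a_2 = 12: 162/25  (≤ bound)
a_3 = 2: 337/52  (≤ bound)
a_4 = 12: 4206/649  (≤ bound)
a_5 = 2: 8749/1350  (≤ bound)
a_6 = 12: 109194/16849  (> 5910, stop)

8749/1350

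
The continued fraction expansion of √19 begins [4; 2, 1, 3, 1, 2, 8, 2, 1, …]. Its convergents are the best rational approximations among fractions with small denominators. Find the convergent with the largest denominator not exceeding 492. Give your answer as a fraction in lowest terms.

a_0 = 4: 4/1  (≤ bound)
a_1 = 2: 9/2  (≤ bound)
a_2 = 1: 13/3  (≤ bound)
a_3 = 3: 48/11  (≤ bound)
a_4 = 1: 61/14  (≤ bound)
a_5 = 2: 170/39  (≤ bound)
a_6 = 8: 1421/326  (≤ bound)
a_7 = 2: 3012/691  (> 492, stop)

1421/326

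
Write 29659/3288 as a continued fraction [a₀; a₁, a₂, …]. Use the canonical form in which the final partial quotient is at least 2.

[9; 49, 13, 2, 2]

Apply division with remainder until the remainder is 0:
29659 ÷ 3288 → quotient 9, remainder 67
3288 ÷ 67 → quotient 49, remainder 5
67 ÷ 5 → quotient 13, remainder 2
5 ÷ 2 → quotient 2, remainder 1
2 ÷ 1 → quotient 2, remainder 0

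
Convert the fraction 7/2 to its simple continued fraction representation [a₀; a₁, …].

[3; 2]

Run the Euclidean algorithm, recording each quotient:
7 ÷ 2 → quotient 3, remainder 1
2 ÷ 1 → quotient 2, remainder 0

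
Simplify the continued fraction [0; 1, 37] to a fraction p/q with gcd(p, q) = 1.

37/38

Start with 37.
1 + 1/(37/1) = 1 + 1/37 = 38/37
0 + 1/(38/37) = 0 + 37/38 = 37/38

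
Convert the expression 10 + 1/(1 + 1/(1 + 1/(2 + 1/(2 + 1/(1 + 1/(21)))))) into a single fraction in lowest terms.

Start with 21.
1 + 1/(21/1) = 1 + 1/21 = 22/21
2 + 1/(22/21) = 2 + 21/22 = 65/22
2 + 1/(65/22) = 2 + 22/65 = 152/65
1 + 1/(152/65) = 1 + 65/152 = 217/152
1 + 1/(217/152) = 1 + 152/217 = 369/217
10 + 1/(369/217) = 10 + 217/369 = 3907/369

3907/369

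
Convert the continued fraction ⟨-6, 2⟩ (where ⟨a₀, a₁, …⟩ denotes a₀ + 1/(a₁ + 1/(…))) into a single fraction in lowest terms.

Start with 2.
-6 + 1/(2/1) = -6 + 1/2 = -11/2

-11/2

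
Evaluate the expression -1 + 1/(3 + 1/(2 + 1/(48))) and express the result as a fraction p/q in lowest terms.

a_0 = -1: -1/1
a_1 = 3: -2/3
a_2 = 2: -5/7
a_3 = 48: -242/339

-242/339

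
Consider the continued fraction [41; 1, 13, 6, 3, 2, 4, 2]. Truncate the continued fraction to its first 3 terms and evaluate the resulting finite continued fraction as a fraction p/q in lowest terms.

Work from the innermost term outward:
Start with 13.
1 + 1/(13/1) = 1 + 1/13 = 14/13
41 + 1/(14/13) = 41 + 13/14 = 587/14

587/14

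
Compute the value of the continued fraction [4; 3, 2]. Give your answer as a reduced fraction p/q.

30/7

Start with 2.
3 + 1/(2/1) = 3 + 1/2 = 7/2
4 + 1/(7/2) = 4 + 2/7 = 30/7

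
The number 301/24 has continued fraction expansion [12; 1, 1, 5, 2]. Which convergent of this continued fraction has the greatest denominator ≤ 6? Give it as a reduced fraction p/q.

a_0 = 12: 12/1  (≤ bound)
a_1 = 1: 13/1  (≤ bound)
a_2 = 1: 25/2  (≤ bound)
a_3 = 5: 138/11  (> 6, stop)

25/2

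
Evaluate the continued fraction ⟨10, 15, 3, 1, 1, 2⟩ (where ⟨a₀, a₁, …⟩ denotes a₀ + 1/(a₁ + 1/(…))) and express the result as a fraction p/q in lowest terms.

2768/275

Compute successive convergents:
a_0 = 10: 10/1
a_1 = 15: 151/15
a_2 = 3: 463/46
a_3 = 1: 614/61
a_4 = 1: 1077/107
a_5 = 2: 2768/275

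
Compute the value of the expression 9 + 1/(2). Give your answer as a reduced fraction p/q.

19/2

a_0 = 9: 9/1
a_1 = 2: 19/2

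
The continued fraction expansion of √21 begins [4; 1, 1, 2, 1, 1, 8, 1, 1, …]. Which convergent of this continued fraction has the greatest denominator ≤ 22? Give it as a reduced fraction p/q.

a_0 = 4: 4/1  (≤ bound)
a_1 = 1: 5/1  (≤ bound)
a_2 = 1: 9/2  (≤ bound)
a_3 = 2: 23/5  (≤ bound)
a_4 = 1: 32/7  (≤ bound)
a_5 = 1: 55/12  (≤ bound)
a_6 = 8: 472/103  (> 22, stop)

55/12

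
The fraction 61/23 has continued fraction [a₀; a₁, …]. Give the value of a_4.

61 ÷ 23 → quotient 2, remainder 15
23 ÷ 15 → quotient 1, remainder 8
15 ÷ 8 → quotient 1, remainder 7
8 ÷ 7 → quotient 1, remainder 1
7 ÷ 1 → quotient 7, remainder 0

7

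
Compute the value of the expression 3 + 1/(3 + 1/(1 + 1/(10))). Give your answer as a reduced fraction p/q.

140/43

Work from the innermost term outward:
Start with 10.
1 + 1/(10/1) = 1 + 1/10 = 11/10
3 + 1/(11/10) = 3 + 10/11 = 43/11
3 + 1/(43/11) = 3 + 11/43 = 140/43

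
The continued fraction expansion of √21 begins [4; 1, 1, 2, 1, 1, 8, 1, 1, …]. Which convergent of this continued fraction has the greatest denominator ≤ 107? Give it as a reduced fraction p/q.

472/103

List convergents until the denominator exceeds the bound:
a_0 = 4: 4/1  (≤ bound)
a_1 = 1: 5/1  (≤ bound)
a_2 = 1: 9/2  (≤ bound)
a_3 = 2: 23/5  (≤ bound)
a_4 = 1: 32/7  (≤ bound)
a_5 = 1: 55/12  (≤ bound)
a_6 = 8: 472/103  (≤ bound)
a_7 = 1: 527/115  (> 107, stop)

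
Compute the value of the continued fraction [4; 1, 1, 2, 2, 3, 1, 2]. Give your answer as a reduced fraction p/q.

674/147

Build up convergents one term at a time:
a_0 = 4: 4/1
a_1 = 1: 5/1
a_2 = 1: 9/2
a_3 = 2: 23/5
a_4 = 2: 55/12
a_5 = 3: 188/41
a_6 = 1: 243/53
a_7 = 2: 674/147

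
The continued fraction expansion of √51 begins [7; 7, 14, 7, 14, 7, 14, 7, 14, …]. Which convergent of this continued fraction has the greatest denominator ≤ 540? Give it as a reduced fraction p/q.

a_0 = 7: 7/1  (≤ bound)
a_1 = 7: 50/7  (≤ bound)
a_2 = 14: 707/99  (≤ bound)
a_3 = 7: 4999/700  (> 540, stop)

707/99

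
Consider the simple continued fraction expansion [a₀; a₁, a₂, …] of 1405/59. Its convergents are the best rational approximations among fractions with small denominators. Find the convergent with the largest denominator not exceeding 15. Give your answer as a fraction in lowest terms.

262/11

a_0 = 23: 23/1  (≤ bound)
a_1 = 1: 24/1  (≤ bound)
a_2 = 4: 119/5  (≤ bound)
a_3 = 2: 262/11  (≤ bound)
a_4 = 1: 381/16  (> 15, stop)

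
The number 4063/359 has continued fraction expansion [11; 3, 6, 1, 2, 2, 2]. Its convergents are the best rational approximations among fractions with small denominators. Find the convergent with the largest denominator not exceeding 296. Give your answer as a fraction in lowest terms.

1675/148

List convergents until the denominator exceeds the bound:
a_0 = 11: 11/1  (≤ bound)
a_1 = 3: 34/3  (≤ bound)
a_2 = 6: 215/19  (≤ bound)
a_3 = 1: 249/22  (≤ bound)
a_4 = 2: 713/63  (≤ bound)
a_5 = 2: 1675/148  (≤ bound)
a_6 = 2: 4063/359  (> 296, stop)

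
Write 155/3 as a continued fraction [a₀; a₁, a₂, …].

Apply division with remainder until the remainder is 0:
155 ÷ 3 → quotient 51, remainder 2
3 ÷ 2 → quotient 1, remainder 1
2 ÷ 1 → quotient 2, remainder 0

[51; 1, 2]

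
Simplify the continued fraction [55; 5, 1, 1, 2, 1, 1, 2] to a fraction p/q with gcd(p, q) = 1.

9546/173

Build up convergents one term at a time:
a_0 = 55: 55/1
a_1 = 5: 276/5
a_2 = 1: 331/6
a_3 = 1: 607/11
a_4 = 2: 1545/28
a_5 = 1: 2152/39
a_6 = 1: 3697/67
a_7 = 2: 9546/173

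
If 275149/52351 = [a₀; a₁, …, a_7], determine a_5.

14

⌊275149/52351⌋ = 5, remainder 13394
⌊52351/13394⌋ = 3, remainder 12169
⌊13394/12169⌋ = 1, remainder 1225
⌊12169/1225⌋ = 9, remainder 1144
⌊1225/1144⌋ = 1, remainder 81
⌊1144/81⌋ = 14, remainder 10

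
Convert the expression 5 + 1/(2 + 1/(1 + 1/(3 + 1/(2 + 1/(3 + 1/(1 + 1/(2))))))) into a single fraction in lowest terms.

1651/308

Collapse the nested fraction from the inside out:
Start with 2.
1 + 1/(2/1) = 1 + 1/2 = 3/2
3 + 1/(3/2) = 3 + 2/3 = 11/3
2 + 1/(11/3) = 2 + 3/11 = 25/11
3 + 1/(25/11) = 3 + 11/25 = 86/25
1 + 1/(86/25) = 1 + 25/86 = 111/86
2 + 1/(111/86) = 2 + 86/111 = 308/111
5 + 1/(308/111) = 5 + 111/308 = 1651/308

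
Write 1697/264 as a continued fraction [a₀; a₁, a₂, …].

[6; 2, 2, 1, 37]

1697 = 6·264 + 113, so a_0 = 6
264 = 2·113 + 38, so a_1 = 2
113 = 2·38 + 37, so a_2 = 2
38 = 1·37 + 1, so a_3 = 1
37 = 37·1 + 0, so a_4 = 37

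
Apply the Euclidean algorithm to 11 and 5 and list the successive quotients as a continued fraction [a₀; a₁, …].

[2; 5]

11 ÷ 5 → quotient 2, remainder 1
5 ÷ 1 → quotient 5, remainder 0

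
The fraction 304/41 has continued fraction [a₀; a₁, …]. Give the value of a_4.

3

304 ÷ 41 → quotient 7, remainder 17
41 ÷ 17 → quotient 2, remainder 7
17 ÷ 7 → quotient 2, remainder 3
7 ÷ 3 → quotient 2, remainder 1
3 ÷ 1 → quotient 3, remainder 0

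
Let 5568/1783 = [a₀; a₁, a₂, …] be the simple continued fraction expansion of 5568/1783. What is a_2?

7

Run the Euclidean algorithm, recording each quotient:
5568 ÷ 1783 → quotient 3, remainder 219
1783 ÷ 219 → quotient 8, remainder 31
219 ÷ 31 → quotient 7, remainder 2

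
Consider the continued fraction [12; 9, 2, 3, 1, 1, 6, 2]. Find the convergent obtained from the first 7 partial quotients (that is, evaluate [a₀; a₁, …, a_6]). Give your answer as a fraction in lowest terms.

Work from the innermost term outward:
Start with 6.
1 + 1/(6/1) = 1 + 1/6 = 7/6
1 + 1/(7/6) = 1 + 6/7 = 13/7
3 + 1/(13/7) = 3 + 7/13 = 46/13
2 + 1/(46/13) = 2 + 13/46 = 105/46
9 + 1/(105/46) = 9 + 46/105 = 991/105
12 + 1/(991/105) = 12 + 105/991 = 11997/991

11997/991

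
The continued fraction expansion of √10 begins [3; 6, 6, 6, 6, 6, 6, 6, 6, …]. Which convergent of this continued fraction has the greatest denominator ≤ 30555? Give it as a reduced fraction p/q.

List convergents until the denominator exceeds the bound:
a_0 = 3: 3/1  (≤ bound)
a_1 = 6: 19/6  (≤ bound)
a_2 = 6: 117/37  (≤ bound)
a_3 = 6: 721/228  (≤ bound)
a_4 = 6: 4443/1405  (≤ bound)
a_5 = 6: 27379/8658  (≤ bound)
a_6 = 6: 168717/53353  (> 30555, stop)

27379/8658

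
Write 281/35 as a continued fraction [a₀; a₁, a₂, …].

[8; 35]

⌊281/35⌋ = 8, remainder 1
⌊35/1⌋ = 35, remainder 0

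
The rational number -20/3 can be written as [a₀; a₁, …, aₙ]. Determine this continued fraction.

Apply division with remainder until the remainder is 0:
⌊-20/3⌋ = -7, remainder 1
⌊3/1⌋ = 3, remainder 0

[-7; 3]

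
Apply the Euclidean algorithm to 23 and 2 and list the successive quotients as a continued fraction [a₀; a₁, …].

Run the Euclidean algorithm, recording each quotient:
23 = 11·2 + 1, so a_0 = 11
2 = 2·1 + 0, so a_1 = 2

[11; 2]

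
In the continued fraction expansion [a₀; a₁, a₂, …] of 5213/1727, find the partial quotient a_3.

31

5213 ÷ 1727 → quotient 3, remainder 32
1727 ÷ 32 → quotient 53, remainder 31
32 ÷ 31 → quotient 1, remainder 1
31 ÷ 1 → quotient 31, remainder 0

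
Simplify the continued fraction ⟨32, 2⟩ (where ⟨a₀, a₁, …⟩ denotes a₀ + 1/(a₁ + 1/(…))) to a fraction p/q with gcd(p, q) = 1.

Work from the innermost term outward:
Start with 2.
32 + 1/(2/1) = 32 + 1/2 = 65/2

65/2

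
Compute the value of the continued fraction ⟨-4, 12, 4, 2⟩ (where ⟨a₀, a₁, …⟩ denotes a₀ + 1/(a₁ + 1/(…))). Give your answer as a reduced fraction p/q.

-431/110

a_0 = -4: -4/1
a_1 = 12: -47/12
a_2 = 4: -192/49
a_3 = 2: -431/110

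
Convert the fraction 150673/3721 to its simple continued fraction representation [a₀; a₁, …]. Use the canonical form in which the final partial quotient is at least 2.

[40; 2, 33, 3, 18]

Run the Euclidean algorithm, recording each quotient:
150673 ÷ 3721 → quotient 40, remainder 1833
3721 ÷ 1833 → quotient 2, remainder 55
1833 ÷ 55 → quotient 33, remainder 18
55 ÷ 18 → quotient 3, remainder 1
18 ÷ 1 → quotient 18, remainder 0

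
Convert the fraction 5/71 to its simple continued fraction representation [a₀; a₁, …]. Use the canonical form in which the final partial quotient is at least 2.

⌊5/71⌋ = 0, remainder 5
⌊71/5⌋ = 14, remainder 1
⌊5/1⌋ = 5, remainder 0

[0; 14, 5]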